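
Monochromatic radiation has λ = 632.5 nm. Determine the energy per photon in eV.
1.9602 eV

Using E = hf = hc/λ:

E = hc/λ = (6.626×10⁻³⁴ J·s)(3×10⁸ m/s) / (632.5×10⁻⁹ m)
E = 1.9602 eV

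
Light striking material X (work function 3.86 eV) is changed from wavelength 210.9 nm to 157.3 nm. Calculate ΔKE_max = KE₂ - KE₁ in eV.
2.0032 eV

Using Einstein's equation: KE_max = hc/λ - φ

For λ₁ = 210.9 nm:
KE₁ = hc/λ₁ - φ = 5.8788 - 3.86 = 2.0188 eV

For λ₂ = 157.3 nm:
KE₂ = hc/λ₂ - φ = 7.8820 - 3.86 = 4.0220 eV

Change in KE:
ΔKE = KE₂ - KE₁ = 4.0220 - 2.0188 = 2.0032 eV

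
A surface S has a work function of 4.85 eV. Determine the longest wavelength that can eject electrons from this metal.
255.64 nm

The threshold wavelength is when the photon energy equals the work function:
hc/λ₀ = φ

Solving for λ₀:
λ₀ = hc/φ = (6.626×10⁻³⁴ J·s)(3×10⁸ m/s) / (4.85 eV × 1.602×10⁻¹⁹ J/eV)
λ₀ = 255.64 nm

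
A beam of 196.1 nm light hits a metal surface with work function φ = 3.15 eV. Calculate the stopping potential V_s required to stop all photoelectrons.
3.1725 V

The stopping potential V_s satisfies: eV_s = KE_max

First, find KE_max using Einstein's equation:
E_photon = hc/λ = 6.3225 eV
KE_max = E_photon - φ = 6.3225 - 3.15 = 3.1725 eV

Since eV_s = KE_max:
V_s = KE_max/e = 3.1725 V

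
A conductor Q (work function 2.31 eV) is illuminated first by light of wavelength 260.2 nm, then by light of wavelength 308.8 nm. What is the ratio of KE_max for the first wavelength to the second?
1.4398

Using Einstein's equation: KE_max = hc/λ - φ

For λ₁ = 260.2 nm:
E₁ = hc/λ₁ = 4.7650 eV
KE₁ = E₁ - φ = 4.7650 - 2.31 = 2.4550 eV

For λ₂ = 308.8 nm:
E₂ = hc/λ₂ = 4.0150 eV
KE₂ = E₂ - φ = 4.0150 - 2.31 = 1.7050 eV

Ratio: KE₁/KE₂ = 2.4550/1.7050 = 1.4398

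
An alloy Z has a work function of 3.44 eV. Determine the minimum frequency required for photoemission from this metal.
8.3179e+14 Hz

The threshold frequency is when the photon energy equals the work function:
hf₀ = φ

Solving for f₀:
f₀ = φ/h = (3.44 eV × 1.602×10⁻¹⁹ J/eV) / (6.626×10⁻³⁴ J·s)
f₀ = 8.3179e+14 Hz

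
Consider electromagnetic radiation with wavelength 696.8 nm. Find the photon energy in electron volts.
1.7793 eV

Using E = hf = hc/λ:

E = hc/λ = (6.626×10⁻³⁴ J·s)(3×10⁸ m/s) / (696.8×10⁻⁹ m)
E = 1.7793 eV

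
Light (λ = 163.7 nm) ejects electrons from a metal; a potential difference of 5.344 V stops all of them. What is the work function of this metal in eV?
2.23 eV

The stopping potential gives the maximum kinetic energy: KE_max = eV_s = 5.344 eV

From Einstein's photoelectric equation: KE_max = hc/λ - φ
Rearranging: φ = hc/λ - KE_max

Calculate photon energy:
E_photon = hc/λ = (6.626×10⁻³⁴ J·s)(3×10⁸ m/s) / (163.7×10⁻⁹ m) = 7.5739 eV

Therefore:
φ = 7.5739 - 5.344 = 2.23 eV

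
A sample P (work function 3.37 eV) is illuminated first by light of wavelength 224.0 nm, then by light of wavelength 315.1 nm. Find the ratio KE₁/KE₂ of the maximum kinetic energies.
3.8335

Using Einstein's equation: KE_max = hc/λ - φ

For λ₁ = 224.0 nm:
E₁ = hc/λ₁ = 5.5350 eV
KE₁ = E₁ - φ = 5.5350 - 3.37 = 2.1650 eV

For λ₂ = 315.1 nm:
E₂ = hc/λ₂ = 3.9348 eV
KE₂ = E₂ - φ = 3.9348 - 3.37 = 0.5648 eV

Ratio: KE₁/KE₂ = 2.1650/0.5648 = 3.8335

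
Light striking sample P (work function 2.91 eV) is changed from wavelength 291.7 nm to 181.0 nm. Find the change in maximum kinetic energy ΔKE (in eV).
2.5996 eV

Using Einstein's equation: KE_max = hc/λ - φ

For λ₁ = 291.7 nm:
KE₁ = hc/λ₁ - φ = 4.2504 - 2.91 = 1.3404 eV

For λ₂ = 181.0 nm:
KE₂ = hc/λ₂ - φ = 6.8500 - 2.91 = 3.9400 eV

Change in KE:
ΔKE = KE₂ - KE₁ = 3.9400 - 1.3404 = 2.5996 eV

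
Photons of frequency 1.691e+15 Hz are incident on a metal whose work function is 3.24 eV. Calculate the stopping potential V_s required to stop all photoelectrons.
3.7534 V

The stopping potential V_s satisfies: eV_s = KE_max

First, find KE_max using Einstein's equation:
E_photon = hf = (6.626×10⁻³⁴ J·s)(1.691e+15 Hz) = 6.9934 eV
KE_max = E_photon - φ = 6.9934 - 3.24 = 3.7534 eV

Since eV_s = KE_max:
V_s = KE_max/e = 3.7534 V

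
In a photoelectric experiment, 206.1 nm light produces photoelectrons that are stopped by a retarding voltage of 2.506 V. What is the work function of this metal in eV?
3.51 eV

The stopping potential gives the maximum kinetic energy: KE_max = eV_s = 2.506 eV

From Einstein's photoelectric equation: KE_max = hc/λ - φ
Rearranging: φ = hc/λ - KE_max

Calculate photon energy:
E_photon = hc/λ = (6.626×10⁻³⁴ J·s)(3×10⁸ m/s) / (206.1×10⁻⁹ m) = 6.0157 eV

Therefore:
φ = 6.0157 - 2.506 = 3.51 eV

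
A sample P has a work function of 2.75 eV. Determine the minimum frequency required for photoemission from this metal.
6.6495e+14 Hz

The threshold frequency is when the photon energy equals the work function:
hf₀ = φ

Solving for f₀:
f₀ = φ/h = (2.75 eV × 1.602×10⁻¹⁹ J/eV) / (6.626×10⁻³⁴ J·s)
f₀ = 6.6495e+14 Hz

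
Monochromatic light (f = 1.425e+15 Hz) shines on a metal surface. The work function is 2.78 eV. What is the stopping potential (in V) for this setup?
3.1133 V

The stopping potential V_s satisfies: eV_s = KE_max

First, find KE_max using Einstein's equation:
E_photon = hf = (6.626×10⁻³⁴ J·s)(1.425e+15 Hz) = 5.8933 eV
KE_max = E_photon - φ = 5.8933 - 2.78 = 3.1133 eV

Since eV_s = KE_max:
V_s = KE_max/e = 3.1133 V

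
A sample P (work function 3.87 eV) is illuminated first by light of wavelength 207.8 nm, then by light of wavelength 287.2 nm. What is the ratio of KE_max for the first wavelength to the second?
4.6902

Using Einstein's equation: KE_max = hc/λ - φ

For λ₁ = 207.8 nm:
E₁ = hc/λ₁ = 5.9665 eV
KE₁ = E₁ - φ = 5.9665 - 3.87 = 2.0965 eV

For λ₂ = 287.2 nm:
E₂ = hc/λ₂ = 4.3170 eV
KE₂ = E₂ - φ = 4.3170 - 3.87 = 0.4470 eV

Ratio: KE₁/KE₂ = 2.0965/0.4470 = 4.6902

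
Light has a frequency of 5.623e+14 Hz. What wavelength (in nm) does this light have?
533.15 nm

Using the wave equation: c = fλ

Solving for wavelength:
λ = c/f = (3×10⁸ m/s) / (5.623e+14 Hz)
λ = 533.15 nm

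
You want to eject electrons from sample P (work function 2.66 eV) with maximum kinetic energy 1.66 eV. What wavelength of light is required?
287.00 nm

From Einstein's equation: KE_max = hc/λ - φ

Rearranging for λ:
hc/λ = KE_max + φ
λ = hc/(KE_max + φ)

Required photon energy:
E_photon = KE_max + φ = 1.66 + 2.66 = 4.32 eV

Required wavelength:
λ = hc/E_photon = (6.626×10⁻³⁴)(3×10⁸) / (4.32 × 1.602×10⁻¹⁹)
λ = 287.00 nm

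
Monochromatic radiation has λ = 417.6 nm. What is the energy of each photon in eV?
2.9690 eV

Using E = hf = hc/λ:

E = hc/λ = (6.626×10⁻³⁴ J·s)(3×10⁸ m/s) / (417.6×10⁻⁹ m)
E = 2.9690 eV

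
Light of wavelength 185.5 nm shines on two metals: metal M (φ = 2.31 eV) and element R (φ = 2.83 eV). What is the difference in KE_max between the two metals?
0.5200 eV

Using KE_max = hc/λ - φ for each metal:

Photon energy: E = hc/λ = 6.6838 eV

For metal M (φ₁ = 2.31 eV):
KE₁ = E - φ₁ = 6.6838 - 2.31 = 4.3738 eV

For element R (φ₂ = 2.83 eV):
KE₂ = E - φ₂ = 6.6838 - 2.83 = 3.8538 eV

Difference:
ΔKE = KE₁ - KE₂ = 4.3738 - 3.8538 = 0.5200 eV

Note: The difference equals the difference in work functions: 2.83 - 2.31 = 0.52 eV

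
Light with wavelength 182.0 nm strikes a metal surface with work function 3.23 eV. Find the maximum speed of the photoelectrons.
1.1226e+06 m/s

First, find the maximum kinetic energy:
E_photon = hc/λ = 6.8123 eV
KE_max = E_photon - φ = 6.8123 - 3.23 = 3.5823 eV

Convert to Joules: KE_max = 3.5823 × 1.602×10⁻¹⁹ J = 5.7395e-19 J

Then use KE = ½mv² to find velocity:
v = √(2·KE/m) = √(2 × 5.7395e-19 J / 9.109e-31 kg)
v = 1.1226e+06 m/s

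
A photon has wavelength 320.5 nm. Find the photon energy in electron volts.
3.8685 eV

Using E = hf = hc/λ:

E = hc/λ = (6.626×10⁻³⁴ J·s)(3×10⁸ m/s) / (320.5×10⁻⁹ m)
E = 3.8685 eV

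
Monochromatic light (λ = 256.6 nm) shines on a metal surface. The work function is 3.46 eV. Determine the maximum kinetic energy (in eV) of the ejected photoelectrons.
1.3718 eV

Using Einstein's photoelectric equation: KE_max = hf - φ = hc/λ - φ

First, calculate the photon energy:
E_photon = hc/λ = (6.626×10⁻³⁴ J·s)(3×10⁸ m/s) / (256.6×10⁻⁹ m)
E_photon = 4.8318 eV

Then, the maximum kinetic energy:
KE_max = E_photon - φ = 4.8318 eV - 3.46 eV = 1.3718 eV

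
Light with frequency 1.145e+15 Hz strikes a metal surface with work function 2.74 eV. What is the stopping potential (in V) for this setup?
1.9953 V

The stopping potential V_s satisfies: eV_s = KE_max

First, find KE_max using Einstein's equation:
E_photon = hf = (6.626×10⁻³⁴ J·s)(1.145e+15 Hz) = 4.7353 eV
KE_max = E_photon - φ = 4.7353 - 2.74 = 1.9953 eV

Since eV_s = KE_max:
V_s = KE_max/e = 1.9953 V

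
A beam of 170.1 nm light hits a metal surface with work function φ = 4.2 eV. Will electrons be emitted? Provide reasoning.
Yes

For photoemission, the photon energy must exceed the work function.

Photon energy: E = hc/λ = 7.2889 eV
Work function: φ = 4.2 eV

Since E_photon (7.2889 eV) > φ (4.2 eV), photoemission WILL occur.
The threshold wavelength is λ₀ = hc/φ = 295.2 nm.
Since 170.1 nm < 295.2 nm, the light has sufficient energy.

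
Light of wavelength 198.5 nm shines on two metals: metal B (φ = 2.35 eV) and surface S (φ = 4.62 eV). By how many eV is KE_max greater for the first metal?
2.2700 eV

Using KE_max = hc/λ - φ for each metal:

Photon energy: E = hc/λ = 6.2461 eV

For metal B (φ₁ = 2.35 eV):
KE₁ = E - φ₁ = 6.2461 - 2.35 = 3.8961 eV

For surface S (φ₂ = 4.62 eV):
KE₂ = E - φ₂ = 6.2461 - 4.62 = 1.6261 eV

Difference:
ΔKE = KE₁ - KE₂ = 3.8961 - 1.6261 = 2.2700 eV

Note: The difference equals the difference in work functions: 4.62 - 2.35 = 2.27 eV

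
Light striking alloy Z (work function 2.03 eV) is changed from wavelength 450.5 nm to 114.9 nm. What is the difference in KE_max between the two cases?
8.0385 eV

Using Einstein's equation: KE_max = hc/λ - φ

For λ₁ = 450.5 nm:
KE₁ = hc/λ₁ - φ = 2.7521 - 2.03 = 0.7221 eV

For λ₂ = 114.9 nm:
KE₂ = hc/λ₂ - φ = 10.7906 - 2.03 = 8.7606 eV

Change in KE:
ΔKE = KE₂ - KE₁ = 8.7606 - 0.7221 = 8.0385 eV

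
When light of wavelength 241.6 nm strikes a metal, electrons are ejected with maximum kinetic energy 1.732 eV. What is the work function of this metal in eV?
3.40 eV

From Einstein's photoelectric equation: KE_max = hf - φ = hc/λ - φ

Rearranging for φ:
φ = hc/λ - KE_max

Calculate photon energy:
E_photon = hc/λ = 5.1318 eV

Therefore:
φ = 5.1318 - 1.732 = 3.40 eV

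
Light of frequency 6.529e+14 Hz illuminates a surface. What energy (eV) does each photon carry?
2.7002 eV

Using E = hf:

E = hf = (6.626×10⁻³⁴ J·s)(6.529e+14 Hz)
E = 2.7002 eV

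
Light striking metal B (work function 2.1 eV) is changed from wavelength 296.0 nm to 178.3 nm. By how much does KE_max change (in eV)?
2.7650 eV

Using Einstein's equation: KE_max = hc/λ - φ

For λ₁ = 296.0 nm:
KE₁ = hc/λ₁ - φ = 4.1887 - 2.1 = 2.0887 eV

For λ₂ = 178.3 nm:
KE₂ = hc/λ₂ - φ = 6.9537 - 2.1 = 4.8537 eV

Change in KE:
ΔKE = KE₂ - KE₁ = 4.8537 - 2.0887 = 2.7650 eV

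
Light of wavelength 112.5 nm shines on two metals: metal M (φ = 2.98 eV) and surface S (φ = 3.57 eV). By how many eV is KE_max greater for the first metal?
0.5900 eV

Using KE_max = hc/λ - φ for each metal:

Photon energy: E = hc/λ = 11.0208 eV

For metal M (φ₁ = 2.98 eV):
KE₁ = E - φ₁ = 11.0208 - 2.98 = 8.0408 eV

For surface S (φ₂ = 3.57 eV):
KE₂ = E - φ₂ = 11.0208 - 3.57 = 7.4508 eV

Difference:
ΔKE = KE₁ - KE₂ = 8.0408 - 7.4508 = 0.5900 eV

Note: The difference equals the difference in work functions: 3.57 - 2.98 = 0.59 eV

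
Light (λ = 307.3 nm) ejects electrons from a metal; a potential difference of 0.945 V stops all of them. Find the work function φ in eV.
3.09 eV

The stopping potential gives the maximum kinetic energy: KE_max = eV_s = 0.945 eV

From Einstein's photoelectric equation: KE_max = hc/λ - φ
Rearranging: φ = hc/λ - KE_max

Calculate photon energy:
E_photon = hc/λ = (6.626×10⁻³⁴ J·s)(3×10⁸ m/s) / (307.3×10⁻⁹ m) = 4.0346 eV

Therefore:
φ = 4.0346 - 0.945 = 3.09 eV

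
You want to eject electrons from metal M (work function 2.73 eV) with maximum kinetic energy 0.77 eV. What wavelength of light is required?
354.24 nm

From Einstein's equation: KE_max = hc/λ - φ

Rearranging for λ:
hc/λ = KE_max + φ
λ = hc/(KE_max + φ)

Required photon energy:
E_photon = KE_max + φ = 0.77 + 2.73 = 3.50 eV

Required wavelength:
λ = hc/E_photon = (6.626×10⁻³⁴)(3×10⁸) / (3.50 × 1.602×10⁻¹⁹)
λ = 354.24 nm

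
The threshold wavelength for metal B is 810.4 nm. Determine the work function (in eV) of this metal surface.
1.53 eV

At the threshold wavelength, photon energy equals work function:
φ = hc/λ₀

Calculating:
φ = (6.626×10⁻³⁴ J·s)(3×10⁸ m/s) / (810.4×10⁻⁹ m)
φ = 1.53 eV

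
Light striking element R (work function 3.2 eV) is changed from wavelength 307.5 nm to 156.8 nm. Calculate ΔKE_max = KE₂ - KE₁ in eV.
3.8751 eV

Using Einstein's equation: KE_max = hc/λ - φ

For λ₁ = 307.5 nm:
KE₁ = hc/λ₁ - φ = 4.0320 - 3.2 = 0.8320 eV

For λ₂ = 156.8 nm:
KE₂ = hc/λ₂ - φ = 7.9072 - 3.2 = 4.7072 eV

Change in KE:
ΔKE = KE₂ - KE₁ = 4.7072 - 0.8320 = 3.8751 eV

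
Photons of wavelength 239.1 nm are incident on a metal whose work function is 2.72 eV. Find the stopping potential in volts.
2.4655 V

The stopping potential V_s satisfies: eV_s = KE_max

First, find KE_max using Einstein's equation:
E_photon = hc/λ = 5.1855 eV
KE_max = E_photon - φ = 5.1855 - 2.72 = 2.4655 eV

Since eV_s = KE_max:
V_s = KE_max/e = 2.4655 V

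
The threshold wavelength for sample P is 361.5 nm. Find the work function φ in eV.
3.43 eV

At the threshold wavelength, photon energy equals work function:
φ = hc/λ₀

Calculating:
φ = (6.626×10⁻³⁴ J·s)(3×10⁸ m/s) / (361.5×10⁻⁹ m)
φ = 3.43 eV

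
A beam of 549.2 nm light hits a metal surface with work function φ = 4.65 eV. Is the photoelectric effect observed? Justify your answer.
No

For photoemission, the photon energy must exceed the work function.

Photon energy: E = hc/λ = 2.2575 eV
Work function: φ = 4.65 eV

Since E_photon (2.2575 eV) < φ (4.65 eV), photoemission will NOT occur.
The threshold wavelength is λ₀ = hc/φ = 266.6 nm.
Since 549.2 nm > 266.6 nm, the photons lack sufficient energy.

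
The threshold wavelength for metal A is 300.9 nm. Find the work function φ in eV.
4.12 eV

At the threshold wavelength, photon energy equals work function:
φ = hc/λ₀

Calculating:
φ = (6.626×10⁻³⁴ J·s)(3×10⁸ m/s) / (300.9×10⁻⁹ m)
φ = 4.12 eV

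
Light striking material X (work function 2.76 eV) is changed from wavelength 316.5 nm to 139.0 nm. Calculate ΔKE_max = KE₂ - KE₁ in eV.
5.0024 eV

Using Einstein's equation: KE_max = hc/λ - φ

For λ₁ = 316.5 nm:
KE₁ = hc/λ₁ - φ = 3.9174 - 2.76 = 1.1574 eV

For λ₂ = 139.0 nm:
KE₂ = hc/λ₂ - φ = 8.9197 - 2.76 = 6.1597 eV

Change in KE:
ΔKE = KE₂ - KE₁ = 6.1597 - 1.1574 = 5.0024 eV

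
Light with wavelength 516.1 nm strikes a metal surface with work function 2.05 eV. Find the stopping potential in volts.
0.3523 V

The stopping potential V_s satisfies: eV_s = KE_max

First, find KE_max using Einstein's equation:
E_photon = hc/λ = 2.4023 eV
KE_max = E_photon - φ = 2.4023 - 2.05 = 0.3523 eV

Since eV_s = KE_max:
V_s = KE_max/e = 0.3523 V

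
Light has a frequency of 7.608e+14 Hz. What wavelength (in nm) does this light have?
394.05 nm

Using the wave equation: c = fλ

Solving for wavelength:
λ = c/f = (3×10⁸ m/s) / (7.608e+14 Hz)
λ = 394.05 nm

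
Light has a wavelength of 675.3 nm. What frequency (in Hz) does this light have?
4.4394e+14 Hz

Using the wave equation: c = fλ

Solving for frequency:
f = c/λ = (3×10⁸ m/s) / (675.3×10⁻⁹ m)
f = 4.4394e+14 Hz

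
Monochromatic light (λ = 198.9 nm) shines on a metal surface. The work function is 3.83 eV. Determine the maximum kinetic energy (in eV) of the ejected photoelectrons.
2.4035 eV

Using Einstein's photoelectric equation: KE_max = hf - φ = hc/λ - φ

First, calculate the photon energy:
E_photon = hc/λ = (6.626×10⁻³⁴ J·s)(3×10⁸ m/s) / (198.9×10⁻⁹ m)
E_photon = 6.2335 eV

Then, the maximum kinetic energy:
KE_max = E_photon - φ = 6.2335 eV - 3.83 eV = 2.4035 eV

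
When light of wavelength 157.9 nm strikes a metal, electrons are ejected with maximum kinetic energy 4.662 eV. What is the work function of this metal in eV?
3.19 eV

From Einstein's photoelectric equation: KE_max = hf - φ = hc/λ - φ

Rearranging for φ:
φ = hc/λ - KE_max

Calculate photon energy:
E_photon = hc/λ = 7.8521 eV

Therefore:
φ = 7.8521 - 4.662 = 3.19 eV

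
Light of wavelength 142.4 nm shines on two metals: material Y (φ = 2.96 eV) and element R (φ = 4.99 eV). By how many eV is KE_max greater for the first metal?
2.0300 eV

Using KE_max = hc/λ - φ for each metal:

Photon energy: E = hc/λ = 8.7068 eV

For material Y (φ₁ = 2.96 eV):
KE₁ = E - φ₁ = 8.7068 - 2.96 = 5.7468 eV

For element R (φ₂ = 4.99 eV):
KE₂ = E - φ₂ = 8.7068 - 4.99 = 3.7168 eV

Difference:
ΔKE = KE₁ - KE₂ = 5.7468 - 3.7168 = 2.0300 eV

Note: The difference equals the difference in work functions: 4.99 - 2.96 = 2.03 eV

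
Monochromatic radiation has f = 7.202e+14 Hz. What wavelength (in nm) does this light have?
416.26 nm

Using the wave equation: c = fλ

Solving for wavelength:
λ = c/f = (3×10⁸ m/s) / (7.202e+14 Hz)
λ = 416.26 nm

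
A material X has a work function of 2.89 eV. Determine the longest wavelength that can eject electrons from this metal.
429.01 nm

The threshold wavelength is when the photon energy equals the work function:
hc/λ₀ = φ

Solving for λ₀:
λ₀ = hc/φ = (6.626×10⁻³⁴ J·s)(3×10⁸ m/s) / (2.89 eV × 1.602×10⁻¹⁹ J/eV)
λ₀ = 429.01 nm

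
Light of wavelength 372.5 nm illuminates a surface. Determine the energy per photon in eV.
3.3284 eV

Using E = hf = hc/λ:

E = hc/λ = (6.626×10⁻³⁴ J·s)(3×10⁸ m/s) / (372.5×10⁻⁹ m)
E = 3.3284 eV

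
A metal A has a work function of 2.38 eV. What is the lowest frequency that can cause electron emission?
5.7548e+14 Hz

The threshold frequency is when the photon energy equals the work function:
hf₀ = φ

Solving for f₀:
f₀ = φ/h = (2.38 eV × 1.602×10⁻¹⁹ J/eV) / (6.626×10⁻³⁴ J·s)
f₀ = 5.7548e+14 Hz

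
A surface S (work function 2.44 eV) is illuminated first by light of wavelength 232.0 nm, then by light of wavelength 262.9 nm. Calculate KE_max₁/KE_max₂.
1.2760

Using Einstein's equation: KE_max = hc/λ - φ

For λ₁ = 232.0 nm:
E₁ = hc/λ₁ = 5.3441 eV
KE₁ = E₁ - φ = 5.3441 - 2.44 = 2.9041 eV

For λ₂ = 262.9 nm:
E₂ = hc/λ₂ = 4.7160 eV
KE₂ = E₂ - φ = 4.7160 - 2.44 = 2.2760 eV

Ratio: KE₁/KE₂ = 2.9041/2.2760 = 1.2760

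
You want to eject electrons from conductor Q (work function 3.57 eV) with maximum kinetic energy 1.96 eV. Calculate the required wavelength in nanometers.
224.20 nm

From Einstein's equation: KE_max = hc/λ - φ

Rearranging for λ:
hc/λ = KE_max + φ
λ = hc/(KE_max + φ)

Required photon energy:
E_photon = KE_max + φ = 1.96 + 3.57 = 5.53 eV

Required wavelength:
λ = hc/E_photon = (6.626×10⁻³⁴)(3×10⁸) / (5.53 × 1.602×10⁻¹⁹)
λ = 224.20 nm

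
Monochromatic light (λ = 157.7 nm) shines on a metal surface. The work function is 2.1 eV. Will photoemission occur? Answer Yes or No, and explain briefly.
Yes

For photoemission, the photon energy must exceed the work function.

Photon energy: E = hc/λ = 7.8620 eV
Work function: φ = 2.1 eV

Since E_photon (7.8620 eV) > φ (2.1 eV), photoemission WILL occur.
The threshold wavelength is λ₀ = hc/φ = 590.4 nm.
Since 157.7 nm < 590.4 nm, the light has sufficient energy.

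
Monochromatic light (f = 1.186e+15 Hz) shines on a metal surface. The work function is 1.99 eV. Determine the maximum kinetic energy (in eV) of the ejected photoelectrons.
2.9149 eV

Using Einstein's photoelectric equation: KE_max = hf - φ

First, calculate the photon energy:
E_photon = hf = (6.626×10⁻³⁴ J·s)(1.186e+15 Hz)
E_photon = 4.9049 eV

Then, the maximum kinetic energy:
KE_max = E_photon - φ = 4.9049 eV - 1.99 eV = 2.9149 eV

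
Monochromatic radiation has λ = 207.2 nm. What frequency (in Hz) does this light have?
1.4469e+15 Hz

Using the wave equation: c = fλ

Solving for frequency:
f = c/λ = (3×10⁸ m/s) / (207.2×10⁻⁹ m)
f = 1.4469e+15 Hz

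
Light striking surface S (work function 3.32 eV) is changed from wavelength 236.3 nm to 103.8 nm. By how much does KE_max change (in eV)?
6.6976 eV

Using Einstein's equation: KE_max = hc/λ - φ

For λ₁ = 236.3 nm:
KE₁ = hc/λ₁ - φ = 5.2469 - 3.32 = 1.9269 eV

For λ₂ = 103.8 nm:
KE₂ = hc/λ₂ - φ = 11.9445 - 3.32 = 8.6245 eV

Change in KE:
ΔKE = KE₂ - KE₁ = 8.6245 - 1.9269 = 6.6976 eV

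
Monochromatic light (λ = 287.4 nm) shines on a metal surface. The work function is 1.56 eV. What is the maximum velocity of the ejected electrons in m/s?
9.8425e+05 m/s

First, find the maximum kinetic energy:
E_photon = hc/λ = 4.3140 eV
KE_max = E_photon - φ = 4.3140 - 1.56 = 2.7540 eV

Convert to Joules: KE_max = 2.7540 × 1.602×10⁻¹⁹ J = 4.4124e-19 J

Then use KE = ½mv² to find velocity:
v = √(2·KE/m) = √(2 × 4.4124e-19 J / 9.109e-31 kg)
v = 9.8425e+05 m/s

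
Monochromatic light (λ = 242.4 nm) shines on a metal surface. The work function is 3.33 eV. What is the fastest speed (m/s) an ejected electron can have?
7.9237e+05 m/s

First, find the maximum kinetic energy:
E_photon = hc/λ = 5.1149 eV
KE_max = E_photon - φ = 5.1149 - 3.33 = 1.7849 eV

Convert to Joules: KE_max = 1.7849 × 1.602×10⁻¹⁹ J = 2.8597e-19 J

Then use KE = ½mv² to find velocity:
v = √(2·KE/m) = √(2 × 2.8597e-19 J / 9.109e-31 kg)
v = 7.9237e+05 m/s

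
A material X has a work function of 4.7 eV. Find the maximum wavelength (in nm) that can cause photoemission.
263.80 nm

The threshold wavelength is when the photon energy equals the work function:
hc/λ₀ = φ

Solving for λ₀:
λ₀ = hc/φ = (6.626×10⁻³⁴ J·s)(3×10⁸ m/s) / (4.7 eV × 1.602×10⁻¹⁹ J/eV)
λ₀ = 263.80 nm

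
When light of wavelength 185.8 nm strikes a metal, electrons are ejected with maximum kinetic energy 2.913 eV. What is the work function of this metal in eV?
3.76 eV

From Einstein's photoelectric equation: KE_max = hf - φ = hc/λ - φ

Rearranging for φ:
φ = hc/λ - KE_max

Calculate photon energy:
E_photon = hc/λ = 6.6730 eV

Therefore:
φ = 6.6730 - 2.913 = 3.76 eV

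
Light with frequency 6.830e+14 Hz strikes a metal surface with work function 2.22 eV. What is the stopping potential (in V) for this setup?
0.6047 V

The stopping potential V_s satisfies: eV_s = KE_max

First, find KE_max using Einstein's equation:
E_photon = hf = (6.626×10⁻³⁴ J·s)(6.830e+14 Hz) = 2.8247 eV
KE_max = E_photon - φ = 2.8247 - 2.22 = 0.6047 eV

Since eV_s = KE_max:
V_s = KE_max/e = 0.6047 V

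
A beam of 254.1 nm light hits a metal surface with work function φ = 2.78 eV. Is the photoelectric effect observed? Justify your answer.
Yes

For photoemission, the photon energy must exceed the work function.

Photon energy: E = hc/λ = 4.8793 eV
Work function: φ = 2.78 eV

Since E_photon (4.8793 eV) > φ (2.78 eV), photoemission WILL occur.
The threshold wavelength is λ₀ = hc/φ = 446.0 nm.
Since 254.1 nm < 446.0 nm, the light has sufficient energy.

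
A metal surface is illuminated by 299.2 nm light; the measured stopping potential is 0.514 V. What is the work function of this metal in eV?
3.63 eV

The stopping potential gives the maximum kinetic energy: KE_max = eV_s = 0.514 eV

From Einstein's photoelectric equation: KE_max = hc/λ - φ
Rearranging: φ = hc/λ - KE_max

Calculate photon energy:
E_photon = hc/λ = (6.626×10⁻³⁴ J·s)(3×10⁸ m/s) / (299.2×10⁻⁹ m) = 4.1439 eV

Therefore:
φ = 4.1439 - 0.514 = 3.63 eV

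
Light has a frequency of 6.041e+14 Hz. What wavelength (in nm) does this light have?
496.26 nm

Using the wave equation: c = fλ

Solving for wavelength:
λ = c/f = (3×10⁸ m/s) / (6.041e+14 Hz)
λ = 496.26 nm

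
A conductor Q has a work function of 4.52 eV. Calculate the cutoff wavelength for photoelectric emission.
274.30 nm

The threshold wavelength is when the photon energy equals the work function:
hc/λ₀ = φ

Solving for λ₀:
λ₀ = hc/φ = (6.626×10⁻³⁴ J·s)(3×10⁸ m/s) / (4.52 eV × 1.602×10⁻¹⁹ J/eV)
λ₀ = 274.30 nm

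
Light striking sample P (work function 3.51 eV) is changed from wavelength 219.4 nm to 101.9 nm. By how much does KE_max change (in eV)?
6.5162 eV

Using Einstein's equation: KE_max = hc/λ - φ

For λ₁ = 219.4 nm:
KE₁ = hc/λ₁ - φ = 5.6511 - 3.51 = 2.1411 eV

For λ₂ = 101.9 nm:
KE₂ = hc/λ₂ - φ = 12.1672 - 3.51 = 8.6572 eV

Change in KE:
ΔKE = KE₂ - KE₁ = 8.6572 - 2.1411 = 6.5162 eV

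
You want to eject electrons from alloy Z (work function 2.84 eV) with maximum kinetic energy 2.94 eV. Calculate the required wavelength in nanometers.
214.51 nm

From Einstein's equation: KE_max = hc/λ - φ

Rearranging for λ:
hc/λ = KE_max + φ
λ = hc/(KE_max + φ)

Required photon energy:
E_photon = KE_max + φ = 2.94 + 2.84 = 5.78 eV

Required wavelength:
λ = hc/E_photon = (6.626×10⁻³⁴)(3×10⁸) / (5.78 × 1.602×10⁻¹⁹)
λ = 214.51 nm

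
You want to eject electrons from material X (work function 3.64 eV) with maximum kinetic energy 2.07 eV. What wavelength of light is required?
217.14 nm

From Einstein's equation: KE_max = hc/λ - φ

Rearranging for λ:
hc/λ = KE_max + φ
λ = hc/(KE_max + φ)

Required photon energy:
E_photon = KE_max + φ = 2.07 + 3.64 = 5.71 eV

Required wavelength:
λ = hc/E_photon = (6.626×10⁻³⁴)(3×10⁸) / (5.71 × 1.602×10⁻¹⁹)
λ = 217.14 nm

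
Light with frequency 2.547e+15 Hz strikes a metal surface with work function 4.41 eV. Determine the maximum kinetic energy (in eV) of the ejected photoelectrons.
6.1235 eV

Using Einstein's photoelectric equation: KE_max = hf - φ

First, calculate the photon energy:
E_photon = hf = (6.626×10⁻³⁴ J·s)(2.547e+15 Hz)
E_photon = 10.5335 eV

Then, the maximum kinetic energy:
KE_max = E_photon - φ = 10.5335 eV - 4.41 eV = 6.1235 eV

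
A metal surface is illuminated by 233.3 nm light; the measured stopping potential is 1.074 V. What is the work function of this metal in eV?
4.24 eV

The stopping potential gives the maximum kinetic energy: KE_max = eV_s = 1.074 eV

From Einstein's photoelectric equation: KE_max = hc/λ - φ
Rearranging: φ = hc/λ - KE_max

Calculate photon energy:
E_photon = hc/λ = (6.626×10⁻³⁴ J·s)(3×10⁸ m/s) / (233.3×10⁻⁹ m) = 5.3144 eV

Therefore:
φ = 5.3144 - 1.074 = 4.24 eV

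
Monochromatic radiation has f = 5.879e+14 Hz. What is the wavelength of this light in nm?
509.94 nm

Using the wave equation: c = fλ

Solving for wavelength:
λ = c/f = (3×10⁸ m/s) / (5.879e+14 Hz)
λ = 509.94 nm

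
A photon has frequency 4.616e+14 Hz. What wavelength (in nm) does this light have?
649.46 nm

Using the wave equation: c = fλ

Solving for wavelength:
λ = c/f = (3×10⁸ m/s) / (4.616e+14 Hz)
λ = 649.46 nm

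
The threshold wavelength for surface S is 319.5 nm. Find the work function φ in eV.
3.88 eV

At the threshold wavelength, photon energy equals work function:
φ = hc/λ₀

Calculating:
φ = (6.626×10⁻³⁴ J·s)(3×10⁸ m/s) / (319.5×10⁻⁹ m)
φ = 3.88 eV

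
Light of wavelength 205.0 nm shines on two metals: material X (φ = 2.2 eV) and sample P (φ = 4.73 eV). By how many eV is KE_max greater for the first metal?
2.5300 eV

Using KE_max = hc/λ - φ for each metal:

Photon energy: E = hc/λ = 6.0480 eV

For material X (φ₁ = 2.2 eV):
KE₁ = E - φ₁ = 6.0480 - 2.2 = 3.8480 eV

For sample P (φ₂ = 4.73 eV):
KE₂ = E - φ₂ = 6.0480 - 4.73 = 1.3180 eV

Difference:
ΔKE = KE₁ - KE₂ = 3.8480 - 1.3180 = 2.5300 eV

Note: The difference equals the difference in work functions: 4.73 - 2.2 = 2.53 eV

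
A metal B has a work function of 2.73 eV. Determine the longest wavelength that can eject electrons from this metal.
454.15 nm

The threshold wavelength is when the photon energy equals the work function:
hc/λ₀ = φ

Solving for λ₀:
λ₀ = hc/φ = (6.626×10⁻³⁴ J·s)(3×10⁸ m/s) / (2.73 eV × 1.602×10⁻¹⁹ J/eV)
λ₀ = 454.15 nm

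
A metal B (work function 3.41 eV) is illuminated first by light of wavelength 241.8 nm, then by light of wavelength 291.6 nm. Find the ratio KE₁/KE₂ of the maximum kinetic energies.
2.0402

Using Einstein's equation: KE_max = hc/λ - φ

For λ₁ = 241.8 nm:
E₁ = hc/λ₁ = 5.1276 eV
KE₁ = E₁ - φ = 5.1276 - 3.41 = 1.7176 eV

For λ₂ = 291.6 nm:
E₂ = hc/λ₂ = 4.2519 eV
KE₂ = E₂ - φ = 4.2519 - 3.41 = 0.8419 eV

Ratio: KE₁/KE₂ = 1.7176/0.8419 = 2.0402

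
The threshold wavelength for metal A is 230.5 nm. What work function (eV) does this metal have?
5.38 eV

At the threshold wavelength, photon energy equals work function:
φ = hc/λ₀

Calculating:
φ = (6.626×10⁻³⁴ J·s)(3×10⁸ m/s) / (230.5×10⁻⁹ m)
φ = 5.38 eV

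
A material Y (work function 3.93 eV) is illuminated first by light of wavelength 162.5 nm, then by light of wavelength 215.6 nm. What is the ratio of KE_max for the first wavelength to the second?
2.0321

Using Einstein's equation: KE_max = hc/λ - φ

For λ₁ = 162.5 nm:
E₁ = hc/λ₁ = 7.6298 eV
KE₁ = E₁ - φ = 7.6298 - 3.93 = 3.6998 eV

For λ₂ = 215.6 nm:
E₂ = hc/λ₂ = 5.7507 eV
KE₂ = E₂ - φ = 5.7507 - 3.93 = 1.8207 eV

Ratio: KE₁/KE₂ = 3.6998/1.8207 = 2.0321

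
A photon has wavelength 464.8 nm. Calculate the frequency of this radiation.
6.4499e+14 Hz

Using the wave equation: c = fλ

Solving for frequency:
f = c/λ = (3×10⁸ m/s) / (464.8×10⁻⁹ m)
f = 6.4499e+14 Hz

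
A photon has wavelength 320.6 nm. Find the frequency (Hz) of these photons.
9.3510e+14 Hz

Using the wave equation: c = fλ

Solving for frequency:
f = c/λ = (3×10⁸ m/s) / (320.6×10⁻⁹ m)
f = 9.3510e+14 Hz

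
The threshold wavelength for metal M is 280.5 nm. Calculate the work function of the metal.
4.42 eV

At the threshold wavelength, photon energy equals work function:
φ = hc/λ₀

Calculating:
φ = (6.626×10⁻³⁴ J·s)(3×10⁸ m/s) / (280.5×10⁻⁹ m)
φ = 4.42 eV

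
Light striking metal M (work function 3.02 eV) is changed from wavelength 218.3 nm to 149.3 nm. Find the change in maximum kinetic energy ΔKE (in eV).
2.6248 eV

Using Einstein's equation: KE_max = hc/λ - φ

For λ₁ = 218.3 nm:
KE₁ = hc/λ₁ - φ = 5.6795 - 3.02 = 2.6595 eV

For λ₂ = 149.3 nm:
KE₂ = hc/λ₂ - φ = 8.3044 - 3.02 = 5.2844 eV

Change in KE:
ΔKE = KE₂ - KE₁ = 5.2844 - 2.6595 = 2.6248 eV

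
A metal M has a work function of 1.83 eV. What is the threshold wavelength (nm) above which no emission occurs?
677.51 nm

The threshold wavelength is when the photon energy equals the work function:
hc/λ₀ = φ

Solving for λ₀:
λ₀ = hc/φ = (6.626×10⁻³⁴ J·s)(3×10⁸ m/s) / (1.83 eV × 1.602×10⁻¹⁹ J/eV)
λ₀ = 677.51 nm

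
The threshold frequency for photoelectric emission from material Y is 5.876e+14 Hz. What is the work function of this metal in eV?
2.43 eV

At the threshold frequency, photon energy equals work function:
φ = hf₀

Calculating:
φ = (6.626×10⁻³⁴ J·s)(5.876e+14 Hz)
φ = 2.43 eV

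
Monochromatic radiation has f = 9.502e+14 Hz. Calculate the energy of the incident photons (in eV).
3.9297 eV

Using E = hf:

E = hf = (6.626×10⁻³⁴ J·s)(9.502e+14 Hz)
E = 3.9297 eV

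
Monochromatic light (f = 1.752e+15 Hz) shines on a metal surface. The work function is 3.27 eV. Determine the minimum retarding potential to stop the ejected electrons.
3.9757 V

The stopping potential V_s satisfies: eV_s = KE_max

First, find KE_max using Einstein's equation:
E_photon = hf = (6.626×10⁻³⁴ J·s)(1.752e+15 Hz) = 7.2457 eV
KE_max = E_photon - φ = 7.2457 - 3.27 = 3.9757 eV

Since eV_s = KE_max:
V_s = KE_max/e = 3.9757 V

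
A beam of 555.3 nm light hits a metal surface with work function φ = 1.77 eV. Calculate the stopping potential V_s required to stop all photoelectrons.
0.4627 V

The stopping potential V_s satisfies: eV_s = KE_max

First, find KE_max using Einstein's equation:
E_photon = hc/λ = 2.2327 eV
KE_max = E_photon - φ = 2.2327 - 1.77 = 0.4627 eV

Since eV_s = KE_max:
V_s = KE_max/e = 0.4627 V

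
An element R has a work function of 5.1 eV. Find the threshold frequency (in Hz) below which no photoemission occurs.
1.2332e+15 Hz

The threshold frequency is when the photon energy equals the work function:
hf₀ = φ

Solving for f₀:
f₀ = φ/h = (5.1 eV × 1.602×10⁻¹⁹ J/eV) / (6.626×10⁻³⁴ J·s)
f₀ = 1.2332e+15 Hz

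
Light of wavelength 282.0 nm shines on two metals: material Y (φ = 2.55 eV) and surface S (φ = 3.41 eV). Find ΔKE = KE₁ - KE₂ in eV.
0.8600 eV

Using KE_max = hc/λ - φ for each metal:

Photon energy: E = hc/λ = 4.3966 eV

For material Y (φ₁ = 2.55 eV):
KE₁ = E - φ₁ = 4.3966 - 2.55 = 1.8466 eV

For surface S (φ₂ = 3.41 eV):
KE₂ = E - φ₂ = 4.3966 - 3.41 = 0.9866 eV

Difference:
ΔKE = KE₁ - KE₂ = 1.8466 - 0.9866 = 0.8600 eV

Note: The difference equals the difference in work functions: 3.41 - 2.55 = 0.86 eV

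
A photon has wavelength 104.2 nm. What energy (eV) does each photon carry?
11.8987 eV

Using E = hf = hc/λ:

E = hc/λ = (6.626×10⁻³⁴ J·s)(3×10⁸ m/s) / (104.2×10⁻⁹ m)
E = 11.8987 eV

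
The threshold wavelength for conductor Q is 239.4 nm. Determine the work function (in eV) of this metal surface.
5.18 eV

At the threshold wavelength, photon energy equals work function:
φ = hc/λ₀

Calculating:
φ = (6.626×10⁻³⁴ J·s)(3×10⁸ m/s) / (239.4×10⁻⁹ m)
φ = 5.18 eV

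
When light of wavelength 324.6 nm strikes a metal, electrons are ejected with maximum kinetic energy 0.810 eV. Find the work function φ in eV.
3.01 eV

From Einstein's photoelectric equation: KE_max = hf - φ = hc/λ - φ

Rearranging for φ:
φ = hc/λ - KE_max

Calculate photon energy:
E_photon = hc/λ = 3.8196 eV

Therefore:
φ = 3.8196 - 0.810 = 3.01 eV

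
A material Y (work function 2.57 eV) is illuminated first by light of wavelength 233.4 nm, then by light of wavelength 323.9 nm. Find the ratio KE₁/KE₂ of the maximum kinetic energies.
2.1800

Using Einstein's equation: KE_max = hc/λ - φ

For λ₁ = 233.4 nm:
E₁ = hc/λ₁ = 5.3121 eV
KE₁ = E₁ - φ = 5.3121 - 2.57 = 2.7421 eV

For λ₂ = 323.9 nm:
E₂ = hc/λ₂ = 3.8279 eV
KE₂ = E₂ - φ = 3.8279 - 2.57 = 1.2579 eV

Ratio: KE₁/KE₂ = 2.7421/1.2579 = 2.1800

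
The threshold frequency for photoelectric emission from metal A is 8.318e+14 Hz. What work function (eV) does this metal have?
3.44 eV

At the threshold frequency, photon energy equals work function:
φ = hf₀

Calculating:
φ = (6.626×10⁻³⁴ J·s)(8.318e+14 Hz)
φ = 3.44 eV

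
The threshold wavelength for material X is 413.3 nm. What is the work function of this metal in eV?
3.00 eV

At the threshold wavelength, photon energy equals work function:
φ = hc/λ₀

Calculating:
φ = (6.626×10⁻³⁴ J·s)(3×10⁸ m/s) / (413.3×10⁻⁹ m)
φ = 3.00 eV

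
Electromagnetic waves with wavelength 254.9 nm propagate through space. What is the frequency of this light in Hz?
1.1761e+15 Hz

Using the wave equation: c = fλ

Solving for frequency:
f = c/λ = (3×10⁸ m/s) / (254.9×10⁻⁹ m)
f = 1.1761e+15 Hz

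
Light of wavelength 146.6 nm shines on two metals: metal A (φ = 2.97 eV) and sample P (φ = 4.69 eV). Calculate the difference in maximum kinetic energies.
1.7200 eV

Using KE_max = hc/λ - φ for each metal:

Photon energy: E = hc/λ = 8.4573 eV

For metal A (φ₁ = 2.97 eV):
KE₁ = E - φ₁ = 8.4573 - 2.97 = 5.4873 eV

For sample P (φ₂ = 4.69 eV):
KE₂ = E - φ₂ = 8.4573 - 4.69 = 3.7673 eV

Difference:
ΔKE = KE₁ - KE₂ = 5.4873 - 3.7673 = 1.7200 eV

Note: The difference equals the difference in work functions: 4.69 - 2.97 = 1.72 eV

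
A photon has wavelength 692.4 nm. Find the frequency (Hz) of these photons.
4.3298e+14 Hz

Using the wave equation: c = fλ

Solving for frequency:
f = c/λ = (3×10⁸ m/s) / (692.4×10⁻⁹ m)
f = 4.3298e+14 Hz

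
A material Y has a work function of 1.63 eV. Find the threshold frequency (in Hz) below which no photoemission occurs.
3.9413e+14 Hz

The threshold frequency is when the photon energy equals the work function:
hf₀ = φ

Solving for f₀:
f₀ = φ/h = (1.63 eV × 1.602×10⁻¹⁹ J/eV) / (6.626×10⁻³⁴ J·s)
f₀ = 3.9413e+14 Hz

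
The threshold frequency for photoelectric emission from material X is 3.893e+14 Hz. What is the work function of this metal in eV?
1.61 eV

At the threshold frequency, photon energy equals work function:
φ = hf₀

Calculating:
φ = (6.626×10⁻³⁴ J·s)(3.893e+14 Hz)
φ = 1.61 eV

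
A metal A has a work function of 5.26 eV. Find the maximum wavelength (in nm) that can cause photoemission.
235.71 nm

The threshold wavelength is when the photon energy equals the work function:
hc/λ₀ = φ

Solving for λ₀:
λ₀ = hc/φ = (6.626×10⁻³⁴ J·s)(3×10⁸ m/s) / (5.26 eV × 1.602×10⁻¹⁹ J/eV)
λ₀ = 235.71 nm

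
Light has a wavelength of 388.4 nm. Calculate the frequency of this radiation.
7.7187e+14 Hz

Using the wave equation: c = fλ

Solving for frequency:
f = c/λ = (3×10⁸ m/s) / (388.4×10⁻⁹ m)
f = 7.7187e+14 Hz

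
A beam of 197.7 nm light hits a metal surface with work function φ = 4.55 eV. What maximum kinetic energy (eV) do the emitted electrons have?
1.7213 eV

Using Einstein's photoelectric equation: KE_max = hf - φ = hc/λ - φ

First, calculate the photon energy:
E_photon = hc/λ = (6.626×10⁻³⁴ J·s)(3×10⁸ m/s) / (197.7×10⁻⁹ m)
E_photon = 6.2713 eV

Then, the maximum kinetic energy:
KE_max = E_photon - φ = 6.2713 eV - 4.55 eV = 1.7213 eV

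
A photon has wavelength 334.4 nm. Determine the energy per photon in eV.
3.7077 eV

Using E = hf = hc/λ:

E = hc/λ = (6.626×10⁻³⁴ J·s)(3×10⁸ m/s) / (334.4×10⁻⁹ m)
E = 3.7077 eV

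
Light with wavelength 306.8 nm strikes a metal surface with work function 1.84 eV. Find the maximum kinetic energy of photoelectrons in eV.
2.2012 eV

Using Einstein's photoelectric equation: KE_max = hf - φ = hc/λ - φ

First, calculate the photon energy:
E_photon = hc/λ = (6.626×10⁻³⁴ J·s)(3×10⁸ m/s) / (306.8×10⁻⁹ m)
E_photon = 4.0412 eV

Then, the maximum kinetic energy:
KE_max = E_photon - φ = 4.0412 eV - 1.84 eV = 2.2012 eV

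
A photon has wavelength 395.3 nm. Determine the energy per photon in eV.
3.1365 eV

Using E = hf = hc/λ:

E = hc/λ = (6.626×10⁻³⁴ J·s)(3×10⁸ m/s) / (395.3×10⁻⁹ m)
E = 3.1365 eV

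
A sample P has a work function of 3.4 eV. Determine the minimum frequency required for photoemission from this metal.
8.2212e+14 Hz

The threshold frequency is when the photon energy equals the work function:
hf₀ = φ

Solving for f₀:
f₀ = φ/h = (3.4 eV × 1.602×10⁻¹⁹ J/eV) / (6.626×10⁻³⁴ J·s)
f₀ = 8.2212e+14 Hz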